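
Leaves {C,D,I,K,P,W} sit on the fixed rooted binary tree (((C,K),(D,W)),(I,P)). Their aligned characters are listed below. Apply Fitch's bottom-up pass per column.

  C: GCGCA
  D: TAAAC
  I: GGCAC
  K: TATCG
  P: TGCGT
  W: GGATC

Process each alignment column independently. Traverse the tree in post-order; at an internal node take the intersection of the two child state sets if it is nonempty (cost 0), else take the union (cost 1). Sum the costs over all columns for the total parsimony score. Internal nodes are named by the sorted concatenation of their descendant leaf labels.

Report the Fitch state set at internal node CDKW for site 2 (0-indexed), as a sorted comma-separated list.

site 0, node CK: C={G} ∪ K={T} → {G,T} (+1)
site 0, node DW: D={T} ∪ W={G} → {G,T} (+1)
site 0, node CDKW: CK={G,T} ∩ DW={G,T} → {G,T} (+0)
site 0, node IP: I={G} ∪ P={T} → {G,T} (+1)
site 0, node CDIKPW: CDKW={G,T} ∩ IP={G,T} → {G,T} (+0)
site 1, node CK: C={C} ∪ K={A} → {A,C} (+1)
site 1, node DW: D={A} ∪ W={G} → {A,G} (+1)
site 1, node CDKW: CK={A,C} ∩ DW={A,G} → {A} (+0)
site 1, node IP: I={G} ∩ P={G} → {G} (+0)
site 1, node CDIKPW: CDKW={A} ∪ IP={G} → {A,G} (+1)
site 2, node CK: C={G} ∪ K={T} → {G,T} (+1)
site 2, node DW: D={A} ∩ W={A} → {A} (+0)
site 2, node CDKW: CK={G,T} ∪ DW={A} → {A,G,T} (+1)
site 2, node IP: I={C} ∩ P={C} → {C} (+0)
site 2, node CDIKPW: CDKW={A,G,T} ∪ IP={C} → {A,C,G,T} (+1)
site 3, node CK: C={C} ∩ K={C} → {C} (+0)
site 3, node DW: D={A} ∪ W={T} → {A,T} (+1)
site 3, node CDKW: CK={C} ∪ DW={A,T} → {A,C,T} (+1)
site 3, node IP: I={A} ∪ P={G} → {A,G} (+1)
site 3, node CDIKPW: CDKW={A,C,T} ∩ IP={A,G} → {A} (+0)
site 4, node CK: C={A} ∪ K={G} → {A,G} (+1)
site 4, node DW: D={C} ∩ W={C} → {C} (+0)
site 4, node CDKW: CK={A,G} ∪ DW={C} → {A,C,G} (+1)
site 4, node IP: I={C} ∪ P={T} → {C,T} (+1)
site 4, node CDIKPW: CDKW={A,C,G} ∩ IP={C,T} → {C} (+0)
per-site changes: [3, 3, 3, 3, 3]; total = 15

A,G,T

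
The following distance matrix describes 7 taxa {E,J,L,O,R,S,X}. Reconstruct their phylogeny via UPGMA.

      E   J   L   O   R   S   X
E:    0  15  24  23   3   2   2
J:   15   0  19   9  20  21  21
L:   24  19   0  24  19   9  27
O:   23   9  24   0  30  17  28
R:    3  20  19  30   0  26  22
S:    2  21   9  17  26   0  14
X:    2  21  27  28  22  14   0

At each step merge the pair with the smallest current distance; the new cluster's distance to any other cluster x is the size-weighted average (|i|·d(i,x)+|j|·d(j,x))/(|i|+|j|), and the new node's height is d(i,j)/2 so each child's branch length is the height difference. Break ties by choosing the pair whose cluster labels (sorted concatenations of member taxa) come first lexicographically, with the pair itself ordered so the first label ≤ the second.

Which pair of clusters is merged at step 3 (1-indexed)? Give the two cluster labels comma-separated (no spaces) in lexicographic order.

step 1: merge (E,S) at d=2; branch lengths E→1, S→1; new cluster ES
  updated: d(ES,J)=18, d(ES,L)=33/2, d(ES,O)=20, d(ES,R)=29/2, d(ES,X)=8
step 2: merge (ES,X) at d=8; branch lengths ES→3, X→4; new cluster ESX
  updated: d(ESX,J)=19, d(ESX,L)=20, d(ESX,O)=68/3, d(ESX,R)=17
step 3: merge (J,O) at d=9; branch lengths J→9/2, O→9/2; new cluster JO
  updated: d(ESX,JO)=125/6, d(JO,L)=43/2, d(JO,R)=25
step 4: merge (ESX,R) at d=17; branch lengths ESX→9/2, R→17/2; new cluster ERSX
  updated: d(ERSX,JO)=175/8, d(ERSX,L)=79/4
step 5: merge (ERSX,L) at d=79/4; branch lengths ERSX→11/8, L→79/8; new cluster ELRSX
  updated: d(ELRSX,JO)=109/5
step 6: merge (ELRSX,JO) at d=109/5; branch lengths ELRSX→41/40, JO→32/5; new cluster EJLORSX
final tree: (((((E:1,S:1):3,X:4):9/2,R:17/2):11/8,L:79/8):41/40,(J:9/2,O:9/2):32/5)
total length: 1987/40

J,O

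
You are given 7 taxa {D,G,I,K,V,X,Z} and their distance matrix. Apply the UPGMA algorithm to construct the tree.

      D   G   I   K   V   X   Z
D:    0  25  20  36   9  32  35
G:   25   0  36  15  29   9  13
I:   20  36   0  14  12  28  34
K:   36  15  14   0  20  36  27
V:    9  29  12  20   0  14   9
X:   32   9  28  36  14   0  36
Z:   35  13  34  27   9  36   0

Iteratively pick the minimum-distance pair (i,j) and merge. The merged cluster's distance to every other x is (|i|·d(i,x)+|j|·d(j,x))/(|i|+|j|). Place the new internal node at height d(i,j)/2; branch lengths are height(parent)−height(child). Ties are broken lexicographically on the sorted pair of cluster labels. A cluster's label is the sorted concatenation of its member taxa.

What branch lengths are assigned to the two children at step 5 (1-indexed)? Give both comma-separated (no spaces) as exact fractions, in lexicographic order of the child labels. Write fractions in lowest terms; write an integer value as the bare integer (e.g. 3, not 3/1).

iteration 1: select D,V (d=9); attach at lengths (9/2, 9/2); label the merged cluster DV
  updated: d(DV,G)=27, d(DV,I)=16, d(DV,K)=28, d(DV,X)=23, d(DV,Z)=22
iteration 2: select G,X (d=9); attach at lengths (9/2, 9/2); label the merged cluster GX
  updated: d(DV,GX)=25, d(GX,I)=32, d(GX,K)=51/2, d(GX,Z)=49/2
iteration 3: select I,K (d=14); attach at lengths (7, 7); label the merged cluster IK
  updated: d(DV,IK)=22, d(GX,IK)=115/4, d(IK,Z)=61/2
iteration 4: select DV,IK (d=22); attach at lengths (13/2, 4); label the merged cluster DIKV
  updated: d(DIKV,GX)=215/8, d(DIKV,Z)=105/4
iteration 5: select GX,Z (d=49/2); attach at lengths (31/4, 49/4); label the merged cluster GXZ
  updated: d(DIKV,GXZ)=80/3
iteration 6: select DIKV,GXZ (d=80/3); attach at lengths (7/3, 13/12); label the merged cluster DGIKVXZ
final tree: (((D:9/2,V:9/2):13/2,(I:7,K:7):4):7/3,((G:9/2,X:9/2):31/4,Z:49/4):13/12)
total length: 791/12

31/4,49/4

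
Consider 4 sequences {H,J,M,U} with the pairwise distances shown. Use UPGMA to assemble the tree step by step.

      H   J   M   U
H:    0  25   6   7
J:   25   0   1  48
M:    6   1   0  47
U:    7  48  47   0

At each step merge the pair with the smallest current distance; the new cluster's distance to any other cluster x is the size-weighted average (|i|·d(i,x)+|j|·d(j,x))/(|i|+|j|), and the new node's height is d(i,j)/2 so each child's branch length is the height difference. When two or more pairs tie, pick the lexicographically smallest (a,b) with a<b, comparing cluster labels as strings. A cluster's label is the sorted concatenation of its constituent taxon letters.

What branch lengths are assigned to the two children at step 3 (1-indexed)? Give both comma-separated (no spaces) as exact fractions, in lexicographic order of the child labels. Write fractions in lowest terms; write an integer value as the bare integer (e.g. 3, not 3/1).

step 1: merge (J,M) at d=1; branch lengths J→1/2, M→1/2; new cluster JM
  updated: d(H,JM)=31/2, d(JM,U)=95/2
step 2: merge (H,U) at d=7; branch lengths H→7/2, U→7/2; new cluster HU
  updated: d(HU,JM)=63/2
step 3: merge (HU,JM) at d=63/2; branch lengths HU→49/4, JM→61/4; new cluster HJMU
final tree: ((H:7/2,U:7/2):49/4,(J:1/2,M:1/2):61/4)
total length: 71/2

49/4,61/4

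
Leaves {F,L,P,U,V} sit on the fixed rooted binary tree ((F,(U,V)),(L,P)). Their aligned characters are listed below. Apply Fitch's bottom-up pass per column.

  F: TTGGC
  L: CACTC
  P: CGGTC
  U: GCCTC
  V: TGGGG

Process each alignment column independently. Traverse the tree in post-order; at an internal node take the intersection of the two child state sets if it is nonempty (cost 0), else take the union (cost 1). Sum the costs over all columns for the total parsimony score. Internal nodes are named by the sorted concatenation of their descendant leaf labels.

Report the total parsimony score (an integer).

10

[col 0] UV: children U:{G}, V:{T} ∪→ {G,T}; cost 1
[col 0] FUV: children F:{T}, UV:{G,T} ∩→ {T}; cost 0
[col 0] LP: children L:{C}, P:{C} ∩→ {C}; cost 0
[col 0] FLPUV: children FUV:{T}, LP:{C} ∪→ {C,T}; cost 1
[col 1] UV: children U:{C}, V:{G} ∪→ {C,G}; cost 1
[col 1] FUV: children F:{T}, UV:{C,G} ∪→ {C,G,T}; cost 1
[col 1] LP: children L:{A}, P:{G} ∪→ {A,G}; cost 1
[col 1] FLPUV: children FUV:{C,G,T}, LP:{A,G} ∩→ {G}; cost 0
[col 2] UV: children U:{C}, V:{G} ∪→ {C,G}; cost 1
[col 2] FUV: children F:{G}, UV:{C,G} ∩→ {G}; cost 0
[col 2] LP: children L:{C}, P:{G} ∪→ {C,G}; cost 1
[col 2] FLPUV: children FUV:{G}, LP:{C,G} ∩→ {G}; cost 0
[col 3] UV: children U:{T}, V:{G} ∪→ {G,T}; cost 1
[col 3] FUV: children F:{G}, UV:{G,T} ∩→ {G}; cost 0
[col 3] LP: children L:{T}, P:{T} ∩→ {T}; cost 0
[col 3] FLPUV: children FUV:{G}, LP:{T} ∪→ {G,T}; cost 1
[col 4] UV: children U:{C}, V:{G} ∪→ {C,G}; cost 1
[col 4] FUV: children F:{C}, UV:{C,G} ∩→ {C}; cost 0
[col 4] LP: children L:{C}, P:{C} ∩→ {C}; cost 0
[col 4] FLPUV: children FUV:{C}, LP:{C} ∩→ {C}; cost 0
per-site changes: [2, 3, 2, 2, 1]; total = 10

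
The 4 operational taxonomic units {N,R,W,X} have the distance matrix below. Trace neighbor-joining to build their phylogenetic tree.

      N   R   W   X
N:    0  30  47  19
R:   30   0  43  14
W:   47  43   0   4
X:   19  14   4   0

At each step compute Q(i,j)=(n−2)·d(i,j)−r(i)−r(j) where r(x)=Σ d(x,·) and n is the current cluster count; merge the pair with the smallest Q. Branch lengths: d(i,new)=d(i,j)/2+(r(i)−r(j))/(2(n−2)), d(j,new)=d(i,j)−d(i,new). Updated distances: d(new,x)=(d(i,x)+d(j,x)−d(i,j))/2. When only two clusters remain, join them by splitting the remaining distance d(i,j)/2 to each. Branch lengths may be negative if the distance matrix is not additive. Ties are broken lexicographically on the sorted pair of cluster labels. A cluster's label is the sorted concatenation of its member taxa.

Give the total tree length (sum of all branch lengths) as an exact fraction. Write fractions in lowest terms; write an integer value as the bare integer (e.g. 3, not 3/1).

191/4

step 1: merge (N,R) at d=30, Q=-123; branch lengths N→69/4, R→51/4; new cluster NR
  updated: d(NR,W)=30, d(NR,X)=3/2
step 2: merge (NR,W) at d=30, Q=-71/2; branch lengths NR→55/4, W→65/4; new cluster NRW
  updated: d(NRW,X)=-49/4
step 3: merge (NRW,X) at d=-49/4; branch lengths NRW→-49/8, X→-49/8; new cluster NRWX
final tree: (((N:69/4,R:51/4):55/4,W:65/4):-49/8,X:-49/8)
total length: 191/4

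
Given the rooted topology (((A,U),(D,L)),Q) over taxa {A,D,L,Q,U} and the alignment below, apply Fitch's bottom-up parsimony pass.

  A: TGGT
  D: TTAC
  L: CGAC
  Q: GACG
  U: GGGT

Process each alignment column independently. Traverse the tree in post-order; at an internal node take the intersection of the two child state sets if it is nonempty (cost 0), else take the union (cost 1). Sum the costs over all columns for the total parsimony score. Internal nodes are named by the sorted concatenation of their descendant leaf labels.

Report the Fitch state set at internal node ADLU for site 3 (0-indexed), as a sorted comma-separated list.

AU@0: {T} ∪ {G} = {G,T} (union, +1)
DL@0: {T} ∪ {C} = {C,T} (union, +1)
ADLU@0: {G,T} ∩ {C,T} = {T} (intersection, +0)
ADLQU@0: {T} ∪ {G} = {G,T} (union, +1)
AU@1: {G} ∩ {G} = {G} (intersection, +0)
DL@1: {T} ∪ {G} = {G,T} (union, +1)
ADLU@1: {G} ∩ {G,T} = {G} (intersection, +0)
ADLQU@1: {G} ∪ {A} = {A,G} (union, +1)
AU@2: {G} ∩ {G} = {G} (intersection, +0)
DL@2: {A} ∩ {A} = {A} (intersection, +0)
ADLU@2: {G} ∪ {A} = {A,G} (union, +1)
ADLQU@2: {A,G} ∪ {C} = {A,C,G} (union, +1)
AU@3: {T} ∩ {T} = {T} (intersection, +0)
DL@3: {C} ∩ {C} = {C} (intersection, +0)
ADLU@3: {T} ∪ {C} = {C,T} (union, +1)
ADLQU@3: {C,T} ∪ {G} = {C,G,T} (union, +1)
per-site changes: [3, 2, 2, 2]; total = 9

C,T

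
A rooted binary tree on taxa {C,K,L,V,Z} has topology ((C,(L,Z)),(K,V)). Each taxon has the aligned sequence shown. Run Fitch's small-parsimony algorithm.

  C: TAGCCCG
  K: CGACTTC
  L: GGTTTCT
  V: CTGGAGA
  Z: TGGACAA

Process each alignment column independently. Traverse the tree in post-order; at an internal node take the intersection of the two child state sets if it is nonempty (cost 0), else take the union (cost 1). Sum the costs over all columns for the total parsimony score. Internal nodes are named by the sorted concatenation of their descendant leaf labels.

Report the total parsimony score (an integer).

site 0, node LZ: L={G} ∪ Z={T} → {G,T} (+1)
site 0, node CLZ: C={T} ∩ LZ={G,T} → {T} (+0)
site 0, node KV: K={C} ∩ V={C} → {C} (+0)
site 0, node CKLVZ: CLZ={T} ∪ KV={C} → {C,T} (+1)
site 1, node LZ: L={G} ∩ Z={G} → {G} (+0)
site 1, node CLZ: C={A} ∪ LZ={G} → {A,G} (+1)
site 1, node KV: K={G} ∪ V={T} → {G,T} (+1)
site 1, node CKLVZ: CLZ={A,G} ∩ KV={G,T} → {G} (+0)
site 2, node LZ: L={T} ∪ Z={G} → {G,T} (+1)
site 2, node CLZ: C={G} ∩ LZ={G,T} → {G} (+0)
site 2, node KV: K={A} ∪ V={G} → {A,G} (+1)
site 2, node CKLVZ: CLZ={G} ∩ KV={A,G} → {G} (+0)
site 3, node LZ: L={T} ∪ Z={A} → {A,T} (+1)
site 3, node CLZ: C={C} ∪ LZ={A,T} → {A,C,T} (+1)
site 3, node KV: K={C} ∪ V={G} → {C,G} (+1)
site 3, node CKLVZ: CLZ={A,C,T} ∩ KV={C,G} → {C} (+0)
site 4, node LZ: L={T} ∪ Z={C} → {C,T} (+1)
site 4, node CLZ: C={C} ∩ LZ={C,T} → {C} (+0)
site 4, node KV: K={T} ∪ V={A} → {A,T} (+1)
site 4, node CKLVZ: CLZ={C} ∪ KV={A,T} → {A,C,T} (+1)
site 5, node LZ: L={C} ∪ Z={A} → {A,C} (+1)
site 5, node CLZ: C={C} ∩ LZ={A,C} → {C} (+0)
site 5, node KV: K={T} ∪ V={G} → {G,T} (+1)
site 5, node CKLVZ: CLZ={C} ∪ KV={G,T} → {C,G,T} (+1)
site 6, node LZ: L={T} ∪ Z={A} → {A,T} (+1)
site 6, node CLZ: C={G} ∪ LZ={A,T} → {A,G,T} (+1)
site 6, node KV: K={C} ∪ V={A} → {A,C} (+1)
site 6, node CKLVZ: CLZ={A,G,T} ∩ KV={A,C} → {A} (+0)
per-site changes: [2, 2, 2, 3, 3, 3, 3]; total = 18

18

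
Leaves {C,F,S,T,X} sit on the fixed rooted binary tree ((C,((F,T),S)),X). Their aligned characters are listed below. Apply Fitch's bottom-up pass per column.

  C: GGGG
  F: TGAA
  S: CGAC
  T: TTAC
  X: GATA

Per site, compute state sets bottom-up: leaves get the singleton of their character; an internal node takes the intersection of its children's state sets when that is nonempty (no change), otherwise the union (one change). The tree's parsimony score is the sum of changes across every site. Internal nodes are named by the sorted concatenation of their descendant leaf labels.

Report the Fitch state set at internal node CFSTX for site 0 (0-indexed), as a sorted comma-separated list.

G

FT@0: {T} ∩ {T} = {T} (intersection, +0)
FST@0: {T} ∪ {C} = {C,T} (union, +1)
CFST@0: {G} ∪ {C,T} = {C,G,T} (union, +1)
CFSTX@0: {C,G,T} ∩ {G} = {G} (intersection, +0)
FT@1: {G} ∪ {T} = {G,T} (union, +1)
FST@1: {G,T} ∩ {G} = {G} (intersection, +0)
CFST@1: {G} ∩ {G} = {G} (intersection, +0)
CFSTX@1: {G} ∪ {A} = {A,G} (union, +1)
FT@2: {A} ∩ {A} = {A} (intersection, +0)
FST@2: {A} ∩ {A} = {A} (intersection, +0)
CFST@2: {G} ∪ {A} = {A,G} (union, +1)
CFSTX@2: {A,G} ∪ {T} = {A,G,T} (union, +1)
FT@3: {A} ∪ {C} = {A,C} (union, +1)
FST@3: {A,C} ∩ {C} = {C} (intersection, +0)
CFST@3: {G} ∪ {C} = {C,G} (union, +1)
CFSTX@3: {C,G} ∪ {A} = {A,C,G} (union, +1)
per-site changes: [2, 2, 2, 3]; total = 9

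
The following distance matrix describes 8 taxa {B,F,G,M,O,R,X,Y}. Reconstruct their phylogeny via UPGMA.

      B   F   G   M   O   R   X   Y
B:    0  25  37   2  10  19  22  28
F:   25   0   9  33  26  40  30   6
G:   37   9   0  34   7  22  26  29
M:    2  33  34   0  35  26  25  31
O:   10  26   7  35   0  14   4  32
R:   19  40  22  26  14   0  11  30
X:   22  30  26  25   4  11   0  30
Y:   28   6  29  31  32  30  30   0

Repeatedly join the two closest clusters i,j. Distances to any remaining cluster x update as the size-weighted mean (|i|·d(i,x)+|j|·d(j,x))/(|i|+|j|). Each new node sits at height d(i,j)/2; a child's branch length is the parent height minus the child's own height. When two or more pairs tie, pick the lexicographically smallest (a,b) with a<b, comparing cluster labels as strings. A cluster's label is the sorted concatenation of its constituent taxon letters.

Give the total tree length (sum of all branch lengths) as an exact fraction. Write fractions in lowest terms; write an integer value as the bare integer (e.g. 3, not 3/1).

63

step 1: merge (B,M) at d=2; branch lengths B→1, M→1; new cluster BM
  updated: d(BM,F)=29, d(BM,G)=71/2, d(BM,O)=45/2, d(BM,R)=45/2, d(BM,X)=47/2, d(BM,Y)=59/2
step 2: merge (O,X) at d=4; branch lengths O→2, X→2; new cluster OX
  updated: d(BM,OX)=23, d(F,OX)=28, d(G,OX)=33/2, d(OX,R)=25/2, d(OX,Y)=31
step 3: merge (F,Y) at d=6; branch lengths F→3, Y→3; new cluster FY
  updated: d(BM,FY)=117/4, d(FY,G)=19, d(FY,OX)=59/2, d(FY,R)=35
step 4: merge (OX,R) at d=25/2; branch lengths OX→17/4, R→25/4; new cluster ORX
  updated: d(BM,ORX)=137/6, d(FY,ORX)=94/3, d(G,ORX)=55/3
step 5: merge (G,ORX) at d=55/3; branch lengths G→55/6, ORX→35/12; new cluster GORX
  updated: d(BM,GORX)=26, d(FY,GORX)=113/4
step 6: merge (BM,GORX) at d=26; branch lengths BM→12, GORX→23/6; new cluster BGMORX
  updated: d(BGMORX,FY)=343/12
step 7: merge (BGMORX,FY) at d=343/12; branch lengths BGMORX→31/24, FY→271/24; new cluster BFGMORXY
final tree: (((B:1,M:1):12,(G:55/6,((O:2,X:2):17/4,R:25/4):35/12):23/6):31/24,(F:3,Y:3):271/24)
total length: 63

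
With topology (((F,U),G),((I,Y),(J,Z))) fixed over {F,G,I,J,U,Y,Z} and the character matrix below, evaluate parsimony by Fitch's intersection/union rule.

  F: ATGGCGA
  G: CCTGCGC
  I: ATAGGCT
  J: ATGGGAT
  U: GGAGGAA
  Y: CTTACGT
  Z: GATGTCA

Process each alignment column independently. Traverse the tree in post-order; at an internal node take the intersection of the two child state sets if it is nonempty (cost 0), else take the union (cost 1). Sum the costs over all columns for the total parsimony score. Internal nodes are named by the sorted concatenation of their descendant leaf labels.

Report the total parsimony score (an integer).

23

FU@0: {A} ∪ {G} = {A,G} (union, +1)
FGU@0: {A,G} ∪ {C} = {A,C,G} (union, +1)
IY@0: {A} ∪ {C} = {A,C} (union, +1)
JZ@0: {A} ∪ {G} = {A,G} (union, +1)
IJYZ@0: {A,C} ∩ {A,G} = {A} (intersection, +0)
FGIJUYZ@0: {A,C,G} ∩ {A} = {A} (intersection, +0)
FU@1: {T} ∪ {G} = {G,T} (union, +1)
FGU@1: {G,T} ∪ {C} = {C,G,T} (union, +1)
IY@1: {T} ∩ {T} = {T} (intersection, +0)
JZ@1: {T} ∪ {A} = {A,T} (union, +1)
IJYZ@1: {T} ∩ {A,T} = {T} (intersection, +0)
FGIJUYZ@1: {C,G,T} ∩ {T} = {T} (intersection, +0)
FU@2: {G} ∪ {A} = {A,G} (union, +1)
FGU@2: {A,G} ∪ {T} = {A,G,T} (union, +1)
IY@2: {A} ∪ {T} = {A,T} (union, +1)
JZ@2: {G} ∪ {T} = {G,T} (union, +1)
IJYZ@2: {A,T} ∩ {G,T} = {T} (intersection, +0)
FGIJUYZ@2: {A,G,T} ∩ {T} = {T} (intersection, +0)
FU@3: {G} ∩ {G} = {G} (intersection, +0)
FGU@3: {G} ∩ {G} = {G} (intersection, +0)
IY@3: {G} ∪ {A} = {A,G} (union, +1)
JZ@3: {G} ∩ {G} = {G} (intersection, +0)
IJYZ@3: {A,G} ∩ {G} = {G} (intersection, +0)
FGIJUYZ@3: {G} ∩ {G} = {G} (intersection, +0)
FU@4: {C} ∪ {G} = {C,G} (union, +1)
FGU@4: {C,G} ∩ {C} = {C} (intersection, +0)
IY@4: {G} ∪ {C} = {C,G} (union, +1)
JZ@4: {G} ∪ {T} = {G,T} (union, +1)
IJYZ@4: {C,G} ∩ {G,T} = {G} (intersection, +0)
FGIJUYZ@4: {C} ∪ {G} = {C,G} (union, +1)
FU@5: {G} ∪ {A} = {A,G} (union, +1)
FGU@5: {A,G} ∩ {G} = {G} (intersection, +0)
IY@5: {C} ∪ {G} = {C,G} (union, +1)
JZ@5: {A} ∪ {C} = {A,C} (union, +1)
IJYZ@5: {C,G} ∩ {A,C} = {C} (intersection, +0)
FGIJUYZ@5: {G} ∪ {C} = {C,G} (union, +1)
FU@6: {A} ∩ {A} = {A} (intersection, +0)
FGU@6: {A} ∪ {C} = {A,C} (union, +1)
IY@6: {T} ∩ {T} = {T} (intersection, +0)
JZ@6: {T} ∪ {A} = {A,T} (union, +1)
IJYZ@6: {T} ∩ {A,T} = {T} (intersection, +0)
FGIJUYZ@6: {A,C} ∪ {T} = {A,C,T} (union, +1)
per-site changes: [4, 3, 4, 1, 4, 4, 3]; total = 23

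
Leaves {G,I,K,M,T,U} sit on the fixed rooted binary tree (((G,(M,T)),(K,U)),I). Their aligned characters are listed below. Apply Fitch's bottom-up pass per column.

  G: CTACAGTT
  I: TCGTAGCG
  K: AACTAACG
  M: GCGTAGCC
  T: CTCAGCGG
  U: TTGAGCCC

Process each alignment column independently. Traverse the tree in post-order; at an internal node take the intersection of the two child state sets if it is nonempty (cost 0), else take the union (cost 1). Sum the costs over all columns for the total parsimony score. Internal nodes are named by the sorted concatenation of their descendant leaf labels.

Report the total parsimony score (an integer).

site 0, node MT: M={G} ∪ T={C} → {C,G} (+1)
site 0, node GMT: G={C} ∩ MT={C,G} → {C} (+0)
site 0, node KU: K={A} ∪ U={T} → {A,T} (+1)
site 0, node GKMTU: GMT={C} ∪ KU={A,T} → {A,C,T} (+1)
site 0, node GIKMTU: GKMTU={A,C,T} ∩ I={T} → {T} (+0)
site 1, node MT: M={C} ∪ T={T} → {C,T} (+1)
site 1, node GMT: G={T} ∩ MT={C,T} → {T} (+0)
site 1, node KU: K={A} ∪ U={T} → {A,T} (+1)
site 1, node GKMTU: GMT={T} ∩ KU={A,T} → {T} (+0)
site 1, node GIKMTU: GKMTU={T} ∪ I={C} → {C,T} (+1)
site 2, node MT: M={G} ∪ T={C} → {C,G} (+1)
site 2, node GMT: G={A} ∪ MT={C,G} → {A,C,G} (+1)
site 2, node KU: K={C} ∪ U={G} → {C,G} (+1)
site 2, node GKMTU: GMT={A,C,G} ∩ KU={C,G} → {C,G} (+0)
site 2, node GIKMTU: GKMTU={C,G} ∩ I={G} → {G} (+0)
site 3, node MT: M={T} ∪ T={A} → {A,T} (+1)
site 3, node GMT: G={C} ∪ MT={A,T} → {A,C,T} (+1)
site 3, node KU: K={T} ∪ U={A} → {A,T} (+1)
site 3, node GKMTU: GMT={A,C,T} ∩ KU={A,T} → {A,T} (+0)
site 3, node GIKMTU: GKMTU={A,T} ∩ I={T} → {T} (+0)
site 4, node MT: M={A} ∪ T={G} → {A,G} (+1)
site 4, node GMT: G={A} ∩ MT={A,G} → {A} (+0)
site 4, node KU: K={A} ∪ U={G} → {A,G} (+1)
site 4, node GKMTU: GMT={A} ∩ KU={A,G} → {A} (+0)
site 4, node GIKMTU: GKMTU={A} ∩ I={A} → {A} (+0)
site 5, node MT: M={G} ∪ T={C} → {C,G} (+1)
site 5, node GMT: G={G} ∩ MT={C,G} → {G} (+0)
site 5, node KU: K={A} ∪ U={C} → {A,C} (+1)
site 5, node GKMTU: GMT={G} ∪ KU={A,C} → {A,C,G} (+1)
site 5, node GIKMTU: GKMTU={A,C,G} ∩ I={G} → {G} (+0)
site 6, node MT: M={C} ∪ T={G} → {C,G} (+1)
site 6, node GMT: G={T} ∪ MT={C,G} → {C,G,T} (+1)
site 6, node KU: K={C} ∩ U={C} → {C} (+0)
site 6, node GKMTU: GMT={C,G,T} ∩ KU={C} → {C} (+0)
site 6, node GIKMTU: GKMTU={C} ∩ I={C} → {C} (+0)
site 7, node MT: M={C} ∪ T={G} → {C,G} (+1)
site 7, node GMT: G={T} ∪ MT={C,G} → {C,G,T} (+1)
site 7, node KU: K={G} ∪ U={C} → {C,G} (+1)
site 7, node GKMTU: GMT={C,G,T} ∩ KU={C,G} → {C,G} (+0)
site 7, node GIKMTU: GKMTU={C,G} ∩ I={G} → {G} (+0)
per-site changes: [3, 3, 3, 3, 2, 3, 2, 3]; total = 22

22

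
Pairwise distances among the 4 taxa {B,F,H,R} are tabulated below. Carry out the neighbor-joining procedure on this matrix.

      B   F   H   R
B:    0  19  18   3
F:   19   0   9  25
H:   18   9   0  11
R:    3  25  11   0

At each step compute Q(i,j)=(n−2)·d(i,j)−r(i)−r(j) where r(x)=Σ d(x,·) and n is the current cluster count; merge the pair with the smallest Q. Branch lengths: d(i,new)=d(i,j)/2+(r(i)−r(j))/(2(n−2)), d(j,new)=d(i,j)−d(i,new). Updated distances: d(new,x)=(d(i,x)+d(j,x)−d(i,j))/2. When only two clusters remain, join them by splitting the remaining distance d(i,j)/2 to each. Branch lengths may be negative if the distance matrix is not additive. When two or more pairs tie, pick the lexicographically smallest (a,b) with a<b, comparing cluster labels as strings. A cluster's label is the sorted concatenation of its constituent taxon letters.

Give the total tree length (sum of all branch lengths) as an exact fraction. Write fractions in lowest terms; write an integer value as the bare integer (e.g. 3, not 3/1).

iteration 1: select B,R (d=3, Q=-73); attach at lengths (7/4, 5/4); label the merged cluster BR
  updated: d(BR,F)=41/2, d(BR,H)=13
iteration 2: select BR,F (d=41/2, Q=-85/2); attach at lengths (49/4, 33/4); label the merged cluster BFR
  updated: d(BFR,H)=3/4
iteration 3: select BFR,H (d=3/4); attach at lengths (3/8, 3/8); label the merged cluster BFHR
final tree: (((B:7/4,R:5/4):49/4,F:33/4):3/8,H:3/8)
total length: 97/4

97/4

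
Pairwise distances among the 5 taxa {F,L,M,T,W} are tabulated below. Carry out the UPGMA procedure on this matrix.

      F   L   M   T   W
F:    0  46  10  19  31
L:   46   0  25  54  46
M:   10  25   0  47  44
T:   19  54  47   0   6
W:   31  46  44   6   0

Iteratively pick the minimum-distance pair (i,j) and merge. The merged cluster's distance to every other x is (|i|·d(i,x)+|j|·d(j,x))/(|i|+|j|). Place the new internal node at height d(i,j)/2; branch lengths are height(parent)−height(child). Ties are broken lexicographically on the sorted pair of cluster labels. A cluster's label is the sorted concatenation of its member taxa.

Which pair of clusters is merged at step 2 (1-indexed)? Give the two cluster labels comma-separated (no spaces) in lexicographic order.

F,M

step 1: merge (T,W) at d=6; branch lengths T→3, W→3; new cluster TW
  updated: d(F,TW)=25, d(L,TW)=50, d(M,TW)=91/2
step 2: merge (F,M) at d=10; branch lengths F→5, M→5; new cluster FM
  updated: d(FM,L)=71/2, d(FM,TW)=141/4
step 3: merge (FM,TW) at d=141/4; branch lengths FM→101/8, TW→117/8; new cluster FMTW
  updated: d(FMTW,L)=171/4
step 4: merge (FMTW,L) at d=171/4; branch lengths FMTW→15/4, L→171/8; new cluster FLMTW
final tree: (((F:5,M:5):101/8,(T:3,W:3):117/8):15/4,L:171/8)
total length: 547/8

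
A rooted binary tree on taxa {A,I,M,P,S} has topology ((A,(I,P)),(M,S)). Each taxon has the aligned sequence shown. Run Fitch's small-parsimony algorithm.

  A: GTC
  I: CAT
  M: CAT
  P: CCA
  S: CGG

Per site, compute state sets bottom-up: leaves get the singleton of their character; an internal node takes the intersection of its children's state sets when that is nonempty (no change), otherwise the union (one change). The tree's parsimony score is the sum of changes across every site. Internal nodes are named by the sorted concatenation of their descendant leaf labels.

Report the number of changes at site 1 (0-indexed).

3

site 0, node IP: I={C} ∩ P={C} → {C} (+0)
site 0, node AIP: A={G} ∪ IP={C} → {C,G} (+1)
site 0, node MS: M={C} ∩ S={C} → {C} (+0)
site 0, node AIMPS: AIP={C,G} ∩ MS={C} → {C} (+0)
site 1, node IP: I={A} ∪ P={C} → {A,C} (+1)
site 1, node AIP: A={T} ∪ IP={A,C} → {A,C,T} (+1)
site 1, node MS: M={A} ∪ S={G} → {A,G} (+1)
site 1, node AIMPS: AIP={A,C,T} ∩ MS={A,G} → {A} (+0)
site 2, node IP: I={T} ∪ P={A} → {A,T} (+1)
site 2, node AIP: A={C} ∪ IP={A,T} → {A,C,T} (+1)
site 2, node MS: M={T} ∪ S={G} → {G,T} (+1)
site 2, node AIMPS: AIP={A,C,T} ∩ MS={G,T} → {T} (+0)
per-site changes: [1, 3, 3]; total = 7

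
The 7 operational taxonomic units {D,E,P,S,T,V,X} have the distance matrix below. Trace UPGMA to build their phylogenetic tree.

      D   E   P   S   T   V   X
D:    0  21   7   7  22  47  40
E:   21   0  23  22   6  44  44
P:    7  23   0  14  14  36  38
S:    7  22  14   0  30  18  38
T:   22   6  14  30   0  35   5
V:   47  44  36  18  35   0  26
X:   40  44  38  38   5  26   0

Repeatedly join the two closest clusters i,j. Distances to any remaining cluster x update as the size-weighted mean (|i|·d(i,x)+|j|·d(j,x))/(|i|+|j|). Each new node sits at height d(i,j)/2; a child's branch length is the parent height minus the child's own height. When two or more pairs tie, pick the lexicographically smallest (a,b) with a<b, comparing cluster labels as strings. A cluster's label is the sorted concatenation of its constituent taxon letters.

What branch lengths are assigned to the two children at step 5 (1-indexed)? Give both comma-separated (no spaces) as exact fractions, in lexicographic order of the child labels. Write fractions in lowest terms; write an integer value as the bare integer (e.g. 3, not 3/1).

step 1: merge (T,X) at d=5; branch lengths T→5/2, X→5/2; new cluster TX
  updated: d(D,TX)=31, d(E,TX)=25, d(P,TX)=26, d(S,TX)=34, d(TX,V)=61/2
step 2: merge (D,P) at d=7; branch lengths D→7/2, P→7/2; new cluster DP
  updated: d(DP,E)=22, d(DP,S)=21/2, d(DP,TX)=57/2, d(DP,V)=83/2
step 3: merge (DP,S) at d=21/2; branch lengths DP→7/4, S→21/4; new cluster DPS
  updated: d(DPS,E)=22, d(DPS,TX)=91/3, d(DPS,V)=101/3
step 4: merge (DPS,E) at d=22; branch lengths DPS→23/4, E→11; new cluster DEPS
  updated: d(DEPS,TX)=29, d(DEPS,V)=145/4
step 5: merge (DEPS,TX) at d=29; branch lengths DEPS→7/2, TX→12; new cluster DEPSTX
  updated: d(DEPSTX,V)=103/3
step 6: merge (DEPSTX,V) at d=103/3; branch lengths DEPSTX→8/3, V→103/6; new cluster DEPSTVX
final tree: (((((D:7/2,P:7/2):7/4,S:21/4):23/4,E:11):7/2,(T:5/2,X:5/2):12):8/3,V:103/6)
total length: 853/12

7/2,12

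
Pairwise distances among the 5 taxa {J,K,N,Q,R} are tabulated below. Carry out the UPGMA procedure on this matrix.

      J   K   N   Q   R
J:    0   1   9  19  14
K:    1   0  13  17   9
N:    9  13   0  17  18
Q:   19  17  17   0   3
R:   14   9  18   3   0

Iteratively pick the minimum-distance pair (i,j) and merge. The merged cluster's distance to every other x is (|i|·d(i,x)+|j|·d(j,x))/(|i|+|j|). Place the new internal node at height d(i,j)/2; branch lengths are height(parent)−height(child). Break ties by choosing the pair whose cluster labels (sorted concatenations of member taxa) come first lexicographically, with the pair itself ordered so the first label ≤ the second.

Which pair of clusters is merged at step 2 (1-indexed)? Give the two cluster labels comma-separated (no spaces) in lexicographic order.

1. join J+K (d=1) ⇒ JK; edges |J|=1/2, |K|=1/2
  updated: d(JK,N)=11, d(JK,Q)=18, d(JK,R)=23/2
2. join Q+R (d=3) ⇒ QR; edges |Q|=3/2, |R|=3/2
  updated: d(JK,QR)=59/4, d(N,QR)=35/2
3. join JK+N (d=11) ⇒ JKN; edges |JK|=5, |N|=11/2
  updated: d(JKN,QR)=47/3
4. join JKN+QR (d=47/3) ⇒ JKNQR; edges |JKN|=7/3, |QR|=19/3
final tree: (((J:1/2,K:1/2):5,N:11/2):7/3,(Q:3/2,R:3/2):19/3)
total length: 139/6

Q,R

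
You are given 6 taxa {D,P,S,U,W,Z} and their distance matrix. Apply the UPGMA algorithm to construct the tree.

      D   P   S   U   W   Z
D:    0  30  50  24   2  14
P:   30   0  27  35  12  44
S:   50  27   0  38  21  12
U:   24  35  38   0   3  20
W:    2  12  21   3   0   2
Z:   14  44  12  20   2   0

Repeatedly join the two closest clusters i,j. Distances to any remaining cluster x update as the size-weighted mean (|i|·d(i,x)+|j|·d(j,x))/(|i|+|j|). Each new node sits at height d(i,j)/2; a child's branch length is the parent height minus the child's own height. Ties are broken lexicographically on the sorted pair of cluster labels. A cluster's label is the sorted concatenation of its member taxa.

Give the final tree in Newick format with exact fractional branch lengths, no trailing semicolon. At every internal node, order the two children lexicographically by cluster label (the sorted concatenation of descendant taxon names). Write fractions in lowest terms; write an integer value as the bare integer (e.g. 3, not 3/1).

((((D:1,W:1):3,Z:4):23/6,U:47/6):175/24,(P:27/2,S:27/2):13/8)

1. join D+W (d=2) ⇒ DW; edges |D|=1, |W|=1
  updated: d(DW,P)=21, d(DW,S)=71/2, d(DW,U)=27/2, d(DW,Z)=8
2. join DW+Z (d=8) ⇒ DWZ; edges |DW|=3, |Z|=4
  updated: d(DWZ,P)=86/3, d(DWZ,S)=83/3, d(DWZ,U)=47/3
3. join DWZ+U (d=47/3) ⇒ DUWZ; edges |DWZ|=23/6, |U|=47/6
  updated: d(DUWZ,P)=121/4, d(DUWZ,S)=121/4
4. join P+S (d=27) ⇒ PS; edges |P|=27/2, |S|=27/2
  updated: d(DUWZ,PS)=121/4
5. join DUWZ+PS (d=121/4) ⇒ DPSUWZ; edges |DUWZ|=175/24, |PS|=13/8
final tree: ((((D:1,W:1):3,Z:4):23/6,U:47/6):175/24,(P:27/2,S:27/2):13/8)
total length: 679/12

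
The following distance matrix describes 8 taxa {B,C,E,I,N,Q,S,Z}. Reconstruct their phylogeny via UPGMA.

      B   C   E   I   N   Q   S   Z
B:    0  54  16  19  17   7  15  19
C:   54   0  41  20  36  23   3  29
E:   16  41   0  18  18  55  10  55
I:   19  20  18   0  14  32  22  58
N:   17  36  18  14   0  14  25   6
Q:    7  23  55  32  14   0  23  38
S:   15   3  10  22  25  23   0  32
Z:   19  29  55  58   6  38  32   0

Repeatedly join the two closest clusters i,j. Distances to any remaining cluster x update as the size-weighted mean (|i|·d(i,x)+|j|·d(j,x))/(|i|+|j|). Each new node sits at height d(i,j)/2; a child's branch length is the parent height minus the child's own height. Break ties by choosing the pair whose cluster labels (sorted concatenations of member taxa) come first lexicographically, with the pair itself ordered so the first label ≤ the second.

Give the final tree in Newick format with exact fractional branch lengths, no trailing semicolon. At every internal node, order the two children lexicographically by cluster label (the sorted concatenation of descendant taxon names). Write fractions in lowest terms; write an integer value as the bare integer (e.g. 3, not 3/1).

(((B:7/2,Q:7/2):15/2,(N:3,Z:3):8):19/4,((C:3/2,S:3/2):81/8,(E:9,I:9):21/8):33/8)

1. join C+S (d=3) ⇒ CS; edges |C|=3/2, |S|=3/2
  updated: d(B,CS)=69/2, d(CS,E)=51/2, d(CS,I)=21, d(CS,N)=61/2, d(CS,Q)=23, d(CS,Z)=61/2
2. join N+Z (d=6) ⇒ NZ; edges |N|=3, |Z|=3
  updated: d(B,NZ)=18, d(CS,NZ)=61/2, d(E,NZ)=73/2, d(I,NZ)=36, d(NZ,Q)=26
3. join B+Q (d=7) ⇒ BQ; edges |B|=7/2, |Q|=7/2
  updated: d(BQ,CS)=115/4, d(BQ,E)=71/2, d(BQ,I)=51/2, d(BQ,NZ)=22
4. join E+I (d=18) ⇒ EI; edges |E|=9, |I|=9
  updated: d(BQ,EI)=61/2, d(CS,EI)=93/4, d(EI,NZ)=145/4
5. join BQ+NZ (d=22) ⇒ BNQZ; edges |BQ|=15/2, |NZ|=8
  updated: d(BNQZ,CS)=237/8, d(BNQZ,EI)=267/8
6. join CS+EI (d=93/4) ⇒ CEIS; edges |CS|=81/8, |EI|=21/8
  updated: d(BNQZ,CEIS)=63/2
7. join BNQZ+CEIS (d=63/2) ⇒ BCEINQSZ; edges |BNQZ|=19/4, |CEIS|=33/8
final tree: (((B:7/2,Q:7/2):15/2,(N:3,Z:3):8):19/4,((C:3/2,S:3/2):81/8,(E:9,I:9):21/8):33/8)
total length: 569/8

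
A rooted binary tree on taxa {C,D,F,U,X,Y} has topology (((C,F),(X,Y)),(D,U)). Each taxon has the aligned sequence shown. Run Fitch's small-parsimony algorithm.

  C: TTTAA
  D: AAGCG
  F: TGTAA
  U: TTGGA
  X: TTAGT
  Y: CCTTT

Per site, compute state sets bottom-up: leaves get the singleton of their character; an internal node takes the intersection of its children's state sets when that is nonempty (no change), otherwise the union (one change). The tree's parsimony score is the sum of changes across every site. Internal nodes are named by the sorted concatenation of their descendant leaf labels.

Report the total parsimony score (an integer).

12

CF@0: {T} ∩ {T} = {T} (intersection, +0)
XY@0: {T} ∪ {C} = {C,T} (union, +1)
CFXY@0: {T} ∩ {C,T} = {T} (intersection, +0)
DU@0: {A} ∪ {T} = {A,T} (union, +1)
CDFUXY@0: {T} ∩ {A,T} = {T} (intersection, +0)
CF@1: {T} ∪ {G} = {G,T} (union, +1)
XY@1: {T} ∪ {C} = {C,T} (union, +1)
CFXY@1: {G,T} ∩ {C,T} = {T} (intersection, +0)
DU@1: {A} ∪ {T} = {A,T} (union, +1)
CDFUXY@1: {T} ∩ {A,T} = {T} (intersection, +0)
CF@2: {T} ∩ {T} = {T} (intersection, +0)
XY@2: {A} ∪ {T} = {A,T} (union, +1)
CFXY@2: {T} ∩ {A,T} = {T} (intersection, +0)
DU@2: {G} ∩ {G} = {G} (intersection, +0)
CDFUXY@2: {T} ∪ {G} = {G,T} (union, +1)
CF@3: {A} ∩ {A} = {A} (intersection, +0)
XY@3: {G} ∪ {T} = {G,T} (union, +1)
CFXY@3: {A} ∪ {G,T} = {A,G,T} (union, +1)
DU@3: {C} ∪ {G} = {C,G} (union, +1)
CDFUXY@3: {A,G,T} ∩ {C,G} = {G} (intersection, +0)
CF@4: {A} ∩ {A} = {A} (intersection, +0)
XY@4: {T} ∩ {T} = {T} (intersection, +0)
CFXY@4: {A} ∪ {T} = {A,T} (union, +1)
DU@4: {G} ∪ {A} = {A,G} (union, +1)
CDFUXY@4: {A,T} ∩ {A,G} = {A} (intersection, +0)
per-site changes: [2, 3, 2, 3, 2]; total = 12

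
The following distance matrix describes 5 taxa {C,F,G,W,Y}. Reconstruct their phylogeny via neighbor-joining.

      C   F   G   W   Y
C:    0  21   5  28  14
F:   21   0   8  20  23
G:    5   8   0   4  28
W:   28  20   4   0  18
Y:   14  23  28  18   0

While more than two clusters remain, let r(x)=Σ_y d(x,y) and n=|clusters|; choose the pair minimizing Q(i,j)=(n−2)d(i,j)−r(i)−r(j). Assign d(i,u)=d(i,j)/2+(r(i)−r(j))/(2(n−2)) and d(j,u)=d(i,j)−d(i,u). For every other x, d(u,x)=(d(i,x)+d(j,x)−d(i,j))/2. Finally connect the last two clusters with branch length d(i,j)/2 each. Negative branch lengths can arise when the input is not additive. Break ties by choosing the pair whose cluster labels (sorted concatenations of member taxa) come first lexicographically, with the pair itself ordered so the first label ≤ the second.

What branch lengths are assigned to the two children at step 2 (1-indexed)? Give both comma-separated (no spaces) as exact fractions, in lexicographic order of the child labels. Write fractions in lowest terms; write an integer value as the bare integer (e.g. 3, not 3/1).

step 1: merge (C,Y) at d=14, Q=-109; branch lengths C→9/2, Y→19/2; new cluster CY
  updated: d(CY,F)=15, d(CY,G)=19/2, d(CY,W)=16
step 2: merge (CY,F) at d=15, Q=-107/2; branch lengths CY→55/8, F→65/8; new cluster CFY
  updated: d(CFY,G)=5/4, d(CFY,W)=21/2
step 3: merge (CFY,G) at d=5/4, Q=-63/4; branch lengths CFY→31/8, G→-21/8; new cluster CFGY
  updated: d(CFGY,W)=53/8
step 4: merge (CFGY,W) at d=53/8; branch lengths CFGY→53/16, W→53/16; new cluster CFGWY
final tree: ((((C:9/2,Y:19/2):55/8,F:65/8):31/8,G:-21/8):53/16,W:53/16)
total length: 295/8

55/8,65/8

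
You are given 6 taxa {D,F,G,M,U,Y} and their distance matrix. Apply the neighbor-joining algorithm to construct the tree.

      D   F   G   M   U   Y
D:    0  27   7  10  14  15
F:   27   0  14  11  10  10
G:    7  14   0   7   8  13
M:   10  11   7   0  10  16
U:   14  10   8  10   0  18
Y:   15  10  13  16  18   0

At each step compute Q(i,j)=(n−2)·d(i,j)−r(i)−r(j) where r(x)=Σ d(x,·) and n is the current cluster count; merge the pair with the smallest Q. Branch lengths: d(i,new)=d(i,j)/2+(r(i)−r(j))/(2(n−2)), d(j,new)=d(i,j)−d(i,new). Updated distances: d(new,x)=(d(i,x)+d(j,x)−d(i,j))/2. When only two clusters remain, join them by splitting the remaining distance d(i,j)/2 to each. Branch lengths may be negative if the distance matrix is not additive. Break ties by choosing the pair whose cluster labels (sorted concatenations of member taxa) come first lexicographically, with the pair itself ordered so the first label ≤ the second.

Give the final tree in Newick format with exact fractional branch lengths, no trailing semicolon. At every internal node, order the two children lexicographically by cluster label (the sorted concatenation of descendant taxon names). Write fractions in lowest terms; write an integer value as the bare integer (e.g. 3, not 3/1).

step 1: merge (F,Y) at d=10, Q=-104; branch lengths F→5, Y→5; new cluster FY
  updated: d(D,FY)=16, d(FY,G)=17/2, d(FY,M)=17/2, d(FY,U)=9
step 2: merge (D,G) at d=7, Q=-113/2; branch lengths D→25/4, G→3/4; new cluster DG
  updated: d(DG,FY)=35/4, d(DG,M)=5, d(DG,U)=15/2
step 3: merge (DG,M) at d=5, Q=-139/4; branch lengths DG→31/16, M→49/16; new cluster DGM
  updated: d(DGM,FY)=49/8, d(DGM,U)=25/4
step 4: merge (DGM,FY) at d=49/8, Q=-171/8; branch lengths DGM→27/16, FY→71/16; new cluster DFGMY
  updated: d(DFGMY,U)=73/16
step 5: merge (DFGMY,U) at d=73/16; branch lengths DFGMY→73/32, U→73/32; new cluster DFGMUY
final tree: ((((D:25/4,G:3/4):31/16,M:49/16):27/16,(F:5,Y:5):71/16):73/32,U:73/32)
total length: 523/16

((((D:25/4,G:3/4):31/16,M:49/16):27/16,(F:5,Y:5):71/16):73/32,U:73/32)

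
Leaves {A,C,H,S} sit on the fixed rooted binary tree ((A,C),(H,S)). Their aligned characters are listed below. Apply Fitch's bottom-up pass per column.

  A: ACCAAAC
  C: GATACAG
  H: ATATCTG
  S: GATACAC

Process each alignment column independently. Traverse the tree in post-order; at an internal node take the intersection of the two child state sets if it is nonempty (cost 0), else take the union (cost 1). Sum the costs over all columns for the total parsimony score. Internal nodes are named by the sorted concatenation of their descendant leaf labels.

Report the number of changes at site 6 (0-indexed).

2

AC@0: {A} ∪ {G} = {A,G} (union, +1)
HS@0: {A} ∪ {G} = {A,G} (union, +1)
ACHS@0: {A,G} ∩ {A,G} = {A,G} (intersection, +0)
AC@1: {C} ∪ {A} = {A,C} (union, +1)
HS@1: {T} ∪ {A} = {A,T} (union, +1)
ACHS@1: {A,C} ∩ {A,T} = {A} (intersection, +0)
AC@2: {C} ∪ {T} = {C,T} (union, +1)
HS@2: {A} ∪ {T} = {A,T} (union, +1)
ACHS@2: {C,T} ∩ {A,T} = {T} (intersection, +0)
AC@3: {A} ∩ {A} = {A} (intersection, +0)
HS@3: {T} ∪ {A} = {A,T} (union, +1)
ACHS@3: {A} ∩ {A,T} = {A} (intersection, +0)
AC@4: {A} ∪ {C} = {A,C} (union, +1)
HS@4: {C} ∩ {C} = {C} (intersection, +0)
ACHS@4: {A,C} ∩ {C} = {C} (intersection, +0)
AC@5: {A} ∩ {A} = {A} (intersection, +0)
HS@5: {T} ∪ {A} = {A,T} (union, +1)
ACHS@5: {A} ∩ {A,T} = {A} (intersection, +0)
AC@6: {C} ∪ {G} = {C,G} (union, +1)
HS@6: {G} ∪ {C} = {C,G} (union, +1)
ACHS@6: {C,G} ∩ {C,G} = {C,G} (intersection, +0)
per-site changes: [2, 2, 2, 1, 1, 1, 2]; total = 11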